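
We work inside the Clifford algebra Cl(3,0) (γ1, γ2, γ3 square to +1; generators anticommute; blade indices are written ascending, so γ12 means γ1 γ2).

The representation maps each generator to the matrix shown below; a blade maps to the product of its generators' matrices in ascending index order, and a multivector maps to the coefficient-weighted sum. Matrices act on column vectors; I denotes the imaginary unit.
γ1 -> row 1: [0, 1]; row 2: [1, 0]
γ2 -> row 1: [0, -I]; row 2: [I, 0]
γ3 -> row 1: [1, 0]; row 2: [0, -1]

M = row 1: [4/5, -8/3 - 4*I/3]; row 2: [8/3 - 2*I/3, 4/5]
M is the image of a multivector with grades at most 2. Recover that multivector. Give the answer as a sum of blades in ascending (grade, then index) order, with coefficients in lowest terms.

Method: 1, rho(γ1), rho(γ2), rho(γ3) form a trace-orthogonal basis of the 2x2 complex matrices (tr(X Y) = 2 if X = Y, else 0), so M = m0*1 + m1*rho(γ1) + m2*rho(γ2) + m3*rho(γ3) with m0 = tr(M)/2 = 4/5, m1 = tr(M rho(γ1))/2 = -I, m2 = tr(M rho(γ2))/2 = 1/3 - 8*I/3, m3 = tr(M rho(γ3))/2 = 0.
Multiplying table entries, the bivector images are rho(γ12) = I*rho(γ3), rho(γ13) = -I*rho(γ2), rho(γ23) = I*rho(γ1); with real blade coefficients the real parts of m0..m3 are the coefficients of 1, γ1, γ2, γ3 and the imaginary parts give the bivectors (γ23: Im m1, γ13: -Im m2, γ12: Im m3).
Answer: 4/5 + 1/3*γ2 + 8/3*γ13 - γ23


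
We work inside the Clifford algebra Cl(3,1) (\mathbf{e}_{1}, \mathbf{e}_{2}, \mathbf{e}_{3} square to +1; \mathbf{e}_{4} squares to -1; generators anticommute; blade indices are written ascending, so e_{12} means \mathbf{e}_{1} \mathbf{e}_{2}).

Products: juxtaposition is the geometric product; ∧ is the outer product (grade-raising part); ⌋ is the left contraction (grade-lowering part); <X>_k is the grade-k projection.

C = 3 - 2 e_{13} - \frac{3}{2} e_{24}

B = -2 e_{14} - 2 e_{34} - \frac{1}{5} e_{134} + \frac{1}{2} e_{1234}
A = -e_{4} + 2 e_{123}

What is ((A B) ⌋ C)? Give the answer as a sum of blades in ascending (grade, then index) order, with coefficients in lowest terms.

step 1: 2 e_{1} + 2 e_{3} - e_{4} - \frac{1}{5} e_{13} - \frac{2}{5} e_{24} - \frac{1}{2} e_{123} - 4 e_{124} - 4 e_{234}
step 2: \frac{1}{5} + 4 e_{1} + \frac{3}{2} e_{2} - 4 e_{3}
Answer: \frac{1}{5} + 4 e_{1} + \frac{3}{2} e_{2} - 4 e_{3}


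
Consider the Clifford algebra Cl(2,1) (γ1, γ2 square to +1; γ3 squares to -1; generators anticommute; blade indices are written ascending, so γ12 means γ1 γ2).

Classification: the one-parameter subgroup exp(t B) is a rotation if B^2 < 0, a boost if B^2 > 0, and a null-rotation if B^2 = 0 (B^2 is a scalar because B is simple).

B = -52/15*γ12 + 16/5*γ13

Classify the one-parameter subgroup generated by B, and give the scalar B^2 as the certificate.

B^2 term by term: the squares give (-52/15)^2*(γ12)^2 + (16/5)^2*(γ13)^2 = 2704/225*(-1) + 256/25*(+1) = -16/9 (each basis 2-blade squares to minus the product of its generators' squares); cross terms between blades sharing an index anticommute and cancel. So B^2 = -16/9.
Answer: rotation, certificate B^2 = -16/9. Note: conjugating B changes its blade decomposition but never the scalar B^2 = -16/9, whose sign settles the classification.


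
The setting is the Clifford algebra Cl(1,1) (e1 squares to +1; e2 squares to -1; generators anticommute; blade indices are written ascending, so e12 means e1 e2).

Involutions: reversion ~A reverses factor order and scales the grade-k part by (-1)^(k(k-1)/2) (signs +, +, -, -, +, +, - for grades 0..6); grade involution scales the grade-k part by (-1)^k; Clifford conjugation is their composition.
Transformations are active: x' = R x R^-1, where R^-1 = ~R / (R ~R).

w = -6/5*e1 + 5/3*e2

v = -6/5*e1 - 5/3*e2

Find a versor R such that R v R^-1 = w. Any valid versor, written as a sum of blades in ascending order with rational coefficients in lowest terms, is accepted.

Take R = v + w = -12/5*e1. Because q(v) = q(w) = -301/225, conjugation by R sends v exactly to w.
Answer: -12/5*e1


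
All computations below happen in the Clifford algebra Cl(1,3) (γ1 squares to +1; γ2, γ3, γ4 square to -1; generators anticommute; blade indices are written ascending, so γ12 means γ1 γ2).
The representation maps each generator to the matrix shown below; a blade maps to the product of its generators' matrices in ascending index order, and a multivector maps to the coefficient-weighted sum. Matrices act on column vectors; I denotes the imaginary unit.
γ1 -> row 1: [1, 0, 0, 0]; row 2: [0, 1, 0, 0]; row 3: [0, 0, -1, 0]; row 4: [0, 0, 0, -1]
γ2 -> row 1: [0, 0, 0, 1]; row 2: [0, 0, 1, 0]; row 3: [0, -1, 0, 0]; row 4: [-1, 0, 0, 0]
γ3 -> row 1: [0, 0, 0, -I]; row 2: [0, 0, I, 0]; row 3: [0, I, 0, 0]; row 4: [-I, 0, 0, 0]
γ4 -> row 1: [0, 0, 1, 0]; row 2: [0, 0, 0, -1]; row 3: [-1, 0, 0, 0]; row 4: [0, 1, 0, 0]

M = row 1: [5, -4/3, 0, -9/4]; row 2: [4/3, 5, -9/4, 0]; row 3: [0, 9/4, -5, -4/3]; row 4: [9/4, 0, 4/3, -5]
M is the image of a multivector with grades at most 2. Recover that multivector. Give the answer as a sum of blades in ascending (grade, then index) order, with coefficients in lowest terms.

Method: the blade images are trace-orthogonal — tr(rho(e_A) rho(e_B)^-1) = 4 if A = B and 0 otherwise — and rho(e_A)^-1 = (e_A)^2 * rho(e_A) with (e_A)^2 = +1 or -1, so the coefficient of e_A in the preimage is (e_A)^2 * tr(M rho(e_A))/4.
Nonzero projections over blades of grade <= 2: γ1: (γ1)^2 = +1, tr(M rho(γ1)) = 20, coefficient 5; γ2: (γ2)^2 = -1, tr(M rho(γ2)) = 9, coefficient -9/4; γ24: (γ24)^2 = -1, tr(M rho(γ24)) = 16/3, coefficient -4/3. Every other blade of grade <= 2 projects to 0.
Answer: 5*γ1 - 9/4*γ2 - 4/3*γ24


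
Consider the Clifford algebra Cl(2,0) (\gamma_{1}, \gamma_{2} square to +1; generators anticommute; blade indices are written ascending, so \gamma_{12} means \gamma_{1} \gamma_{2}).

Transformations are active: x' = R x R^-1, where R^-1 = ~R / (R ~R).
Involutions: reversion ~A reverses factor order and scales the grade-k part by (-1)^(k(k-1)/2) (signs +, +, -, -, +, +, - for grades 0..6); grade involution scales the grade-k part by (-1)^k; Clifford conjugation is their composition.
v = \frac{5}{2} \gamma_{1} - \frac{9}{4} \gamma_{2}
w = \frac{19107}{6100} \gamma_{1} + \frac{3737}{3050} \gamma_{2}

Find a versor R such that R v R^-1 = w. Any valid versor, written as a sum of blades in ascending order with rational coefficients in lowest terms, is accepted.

Take R = v + w = \frac{34357}{6100} \gamma_{1} - \frac{6251}{6100} \gamma_{2}. Because q(v) = q(w) = \frac{181}{16}, conjugation by R sends v exactly to w.
Answer: \frac{34357}{6100} \gamma_{1} - \frac{6251}{6100} \gamma_{2}


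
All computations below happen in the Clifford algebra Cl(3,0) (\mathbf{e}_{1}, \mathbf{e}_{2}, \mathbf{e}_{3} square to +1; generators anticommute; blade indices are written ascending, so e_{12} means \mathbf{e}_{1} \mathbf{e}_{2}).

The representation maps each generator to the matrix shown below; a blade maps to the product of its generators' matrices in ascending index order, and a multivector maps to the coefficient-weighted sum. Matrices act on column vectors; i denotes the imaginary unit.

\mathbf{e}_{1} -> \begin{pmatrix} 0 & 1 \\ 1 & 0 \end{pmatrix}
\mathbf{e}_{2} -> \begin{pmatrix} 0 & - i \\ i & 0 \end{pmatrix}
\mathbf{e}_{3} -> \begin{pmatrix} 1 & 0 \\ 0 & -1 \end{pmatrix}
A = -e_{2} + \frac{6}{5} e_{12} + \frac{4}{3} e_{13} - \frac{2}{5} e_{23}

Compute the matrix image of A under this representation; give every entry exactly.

Bivector images (products of the table entries): rho(e_{12}) = rho(\mathbf{e}_{1})rho(\mathbf{e}_{2}) = \begin{pmatrix} i & 0 \\ 0 & - i \end{pmatrix}; rho(e_{13}) = rho(\mathbf{e}_{1})rho(\mathbf{e}_{3}) = \begin{pmatrix} 0 & -1 \\ 1 & 0 \end{pmatrix}; rho(e_{23}) = rho(\mathbf{e}_{2})rho(\mathbf{e}_{3}) = \begin{pmatrix} 0 & i \\ i & 0 \end{pmatrix}.
M = (-1)*rho(e_{2}) + (\frac{6}{5})*rho(e_{12}) + (\frac{4}{3})*rho(e_{13}) + (-\frac{2}{5})*rho(e_{23}), summed entrywise:
Answer: \begin{pmatrix} \frac{6 i}{5} & - \frac{4}{3} + \frac{3 i}{5} \\ \frac{4}{3} - \frac{7 i}{5} & - \frac{6 i}{5} \end{pmatrix}


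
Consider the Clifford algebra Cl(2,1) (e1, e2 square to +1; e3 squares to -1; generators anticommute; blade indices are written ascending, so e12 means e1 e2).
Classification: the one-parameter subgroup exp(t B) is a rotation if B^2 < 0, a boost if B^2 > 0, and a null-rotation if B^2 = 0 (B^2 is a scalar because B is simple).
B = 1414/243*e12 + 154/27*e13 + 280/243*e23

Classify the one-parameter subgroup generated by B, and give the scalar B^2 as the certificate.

B^2 term by term: the squares give (1414/243)^2*(e12)^2 + (154/27)^2*(e13)^2 + (280/243)^2*(e23)^2 = 1999396/59049*(-1) + 23716/729*(+1) + 78400/59049*(+1) = 0 (each basis 2-blade squares to minus the product of its generators' squares); cross terms between blades sharing an index anticommute and cancel. So B^2 = 0.
Answer: null-rotation, certificate B^2 = 0. The class reads off the invariant scalar 0 directly.


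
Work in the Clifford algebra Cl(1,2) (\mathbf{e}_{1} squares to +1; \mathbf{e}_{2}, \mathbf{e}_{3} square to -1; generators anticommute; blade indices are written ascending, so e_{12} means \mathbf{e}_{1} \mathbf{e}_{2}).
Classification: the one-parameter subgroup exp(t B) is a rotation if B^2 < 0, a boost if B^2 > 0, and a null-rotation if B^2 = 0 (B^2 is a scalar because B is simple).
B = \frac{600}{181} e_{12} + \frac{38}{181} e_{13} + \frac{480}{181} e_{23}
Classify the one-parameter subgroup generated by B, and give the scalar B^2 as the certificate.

B^2 term by term: the squares give (\frac{600}{181})^2*(e_{12})^2 + (\frac{38}{181})^2*(e_{13})^2 + (\frac{480}{181})^2*(e_{23})^2 = \frac{360000}{32761}*(+1) + \frac{1444}{32761}*(+1) + \frac{230400}{32761}*(-1) = 4 (each basis 2-blade squares to minus the product of its generators' squares); cross terms between blades sharing an index anticommute and cancel. So B^2 = 4.
Answer: boost, certificate B^2 = 4. The invariant at work: B^2 = 4 is unchanged by conjugation, hence its sign classifies the subgroup whatever basis B is written in.


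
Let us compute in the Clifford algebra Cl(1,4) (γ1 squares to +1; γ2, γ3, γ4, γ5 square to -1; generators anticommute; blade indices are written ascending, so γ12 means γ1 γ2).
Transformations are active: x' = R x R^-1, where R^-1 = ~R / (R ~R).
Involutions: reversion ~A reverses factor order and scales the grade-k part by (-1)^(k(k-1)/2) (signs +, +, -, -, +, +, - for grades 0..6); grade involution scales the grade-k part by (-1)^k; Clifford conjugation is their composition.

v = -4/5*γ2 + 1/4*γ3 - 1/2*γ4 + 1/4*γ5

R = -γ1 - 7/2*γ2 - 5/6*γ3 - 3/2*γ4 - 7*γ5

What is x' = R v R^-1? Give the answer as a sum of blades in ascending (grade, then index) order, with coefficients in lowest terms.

~R = -γ1 - 7/2*γ2 - 5/6*γ3 - 3/2*γ4 - 7*γ5, and R ~R = -2275/36, so R^-1 = ~R / (-2275/36).
R v = -191/120 + 4/5*γ12 - 1/4*γ13 + 1/2*γ14 - 1/4*γ15 - 37/24*γ23 + 11/20*γ24 - 259/40*γ25 + 19/24*γ34 + 37/24*γ35 - 31/8*γ45
Answer: -573/11375*γ1 + 2027/3250*γ2 - 2657/9100*γ3 + 4828/11375*γ4 - 3917/6500*γ5


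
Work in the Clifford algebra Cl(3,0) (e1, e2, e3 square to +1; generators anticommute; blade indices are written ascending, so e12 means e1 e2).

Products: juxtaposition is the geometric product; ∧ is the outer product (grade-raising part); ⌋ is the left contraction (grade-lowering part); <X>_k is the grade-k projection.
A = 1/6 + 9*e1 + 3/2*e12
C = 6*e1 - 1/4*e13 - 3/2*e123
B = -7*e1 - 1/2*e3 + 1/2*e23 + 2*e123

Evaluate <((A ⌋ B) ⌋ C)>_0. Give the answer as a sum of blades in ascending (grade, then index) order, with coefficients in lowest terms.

step 1: -63 - 7/6*e1 - 37/12*e3 + 217/12*e23 + 1/3*e123
step 2: -13/2 - 16879/48*e1 + 7/24*e3 + 37/8*e12 + 63/4*e13 + 7/4*e23 + 189/2*e123
step 3: -13/2
Answer: -13/2


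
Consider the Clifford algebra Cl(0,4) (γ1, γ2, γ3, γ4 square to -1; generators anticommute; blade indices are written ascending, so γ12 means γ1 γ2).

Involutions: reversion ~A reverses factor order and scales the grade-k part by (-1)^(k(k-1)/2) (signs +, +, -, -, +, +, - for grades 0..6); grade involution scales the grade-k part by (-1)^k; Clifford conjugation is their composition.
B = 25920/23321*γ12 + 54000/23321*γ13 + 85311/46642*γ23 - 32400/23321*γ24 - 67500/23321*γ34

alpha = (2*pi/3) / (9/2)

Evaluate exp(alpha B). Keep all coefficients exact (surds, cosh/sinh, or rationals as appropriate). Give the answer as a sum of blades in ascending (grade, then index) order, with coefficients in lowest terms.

B^2 term by term: the squares give (25920/23321)^2*(γ12)^2 + (54000/23321)^2*(γ13)^2 + (85311/46642)^2*(γ23)^2 + (-32400/23321)^2*(γ24)^2 + (-67500/23321)^2*(γ34)^2 = 671846400/543869041*(-1) + 2916000000/543869041*(-1) + 7277966721/2175476164*(-1) + 1049760000/543869041*(-1) + 4556250000/543869041*(-1) = -81/4 (each basis 2-blade squares to minus the product of its generators' squares); cross terms between blades sharing an index anticommute and cancel; the commuting (index-disjoint) pairs give grade-4 terms 2*c*c'*(blade product), which cancel blade by blade — γ1234: -3499200000/543869041 + 3499200000/543869041 = 0 — confirming B is simple. So B^2 = -81/4.
B^2 = -81/4 — since the square is negative, the closed form is circular: l = 9/2, alpha*l = 2*pi/3, so exp(alpha B) = cos(2*pi/3) + (sin(2*pi/3)/(9/2))*B = -1/2 + (sqrt(3)/9)*B.
Answer: -1/2 + 2880*sqrt(3)/23321*γ12 + 6000*sqrt(3)/23321*γ13 + 9479*sqrt(3)/46642*γ23 - 3600*sqrt(3)/23321*γ24 - 7500*sqrt(3)/23321*γ34


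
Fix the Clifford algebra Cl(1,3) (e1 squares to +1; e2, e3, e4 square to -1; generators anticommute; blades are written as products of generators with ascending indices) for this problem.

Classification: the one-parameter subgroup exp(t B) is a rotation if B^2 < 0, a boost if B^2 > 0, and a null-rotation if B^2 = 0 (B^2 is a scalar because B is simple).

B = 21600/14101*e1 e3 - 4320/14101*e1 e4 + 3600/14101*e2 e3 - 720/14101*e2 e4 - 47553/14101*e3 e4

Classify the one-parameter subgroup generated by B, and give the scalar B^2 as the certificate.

B^2 term by term: the squares give (21600/14101)^2*(e1 e3)^2 + (-4320/14101)^2*(e1 e4)^2 + (3600/14101)^2*(e2 e3)^2 + (-720/14101)^2*(e2 e4)^2 + (-47553/14101)^2*(e3 e4)^2 = 466560000/198838201*(+1) + 18662400/198838201*(+1) + 12960000/198838201*(-1) + 518400/198838201*(-1) + 2261287809/198838201*(-1) = -9 (each basis 2-blade squares to minus the product of its generators' squares); cross terms between blades sharing an index anticommute and cancel; the commuting (index-disjoint) pairs give grade-4 terms 2*c*c'*(blade product), which cancel blade by blade — e1 e2 e3 e4: 31104000/198838201 - 31104000/198838201 = 0 — confirming B is simple. So B^2 = -9.
Answer: rotation, certificate B^2 = -9. Key observation: B^2 = -9 is a conjugation invariant, so its sign decides the class regardless of the surface form of B.


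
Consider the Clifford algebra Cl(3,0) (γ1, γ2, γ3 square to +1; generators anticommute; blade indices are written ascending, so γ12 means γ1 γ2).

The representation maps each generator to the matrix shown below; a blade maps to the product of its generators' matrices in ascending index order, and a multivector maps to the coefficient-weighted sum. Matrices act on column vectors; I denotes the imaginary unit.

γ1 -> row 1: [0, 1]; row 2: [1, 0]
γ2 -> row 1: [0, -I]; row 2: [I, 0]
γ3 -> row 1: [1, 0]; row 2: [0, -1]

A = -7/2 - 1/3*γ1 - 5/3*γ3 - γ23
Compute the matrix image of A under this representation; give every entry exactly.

Bivector images (products of the table entries): rho(γ23) = rho(γ2)rho(γ3) = row 1: [0, I]; row 2: [I, 0].
M = (-7/2)*1 + (-1/3)*rho(γ1) + (-5/3)*rho(γ3) + (-1)*rho(γ23), summed entrywise (1 is the identity matrix):
Answer: row 1: [-31/6, -1/3 - I]; row 2: [-1/3 - I, -11/6]


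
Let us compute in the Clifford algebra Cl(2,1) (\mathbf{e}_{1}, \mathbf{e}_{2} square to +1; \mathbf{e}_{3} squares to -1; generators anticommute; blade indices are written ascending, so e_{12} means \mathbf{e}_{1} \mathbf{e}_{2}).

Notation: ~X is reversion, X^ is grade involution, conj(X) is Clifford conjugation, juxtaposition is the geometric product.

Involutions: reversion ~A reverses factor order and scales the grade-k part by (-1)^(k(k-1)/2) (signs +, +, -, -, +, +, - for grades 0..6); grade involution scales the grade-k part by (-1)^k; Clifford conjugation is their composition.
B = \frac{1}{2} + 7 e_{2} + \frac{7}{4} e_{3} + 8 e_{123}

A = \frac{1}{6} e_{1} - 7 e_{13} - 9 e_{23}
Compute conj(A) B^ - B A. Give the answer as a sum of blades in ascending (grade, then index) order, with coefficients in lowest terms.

first term: -\frac{359}{6} e_{1} + \frac{287}{4} e_{2} + 63 e_{3} + \frac{7}{6} e_{12} + \frac{91}{24} e_{13} + \frac{35}{6} e_{23} + 49 e_{123}
second term: -\frac{505}{6} e_{1} + \frac{161}{4} e_{2} - 63 e_{3} - \frac{7}{6} e_{12} - \frac{91}{24} e_{13} - \frac{19}{6} e_{23} + 49 e_{123}
Answer: \frac{73}{3} e_{1} + \frac{63}{2} e_{2} + 126 e_{3} + \frac{7}{3} e_{12} + \frac{91}{12} e_{13} + 9 e_{23}


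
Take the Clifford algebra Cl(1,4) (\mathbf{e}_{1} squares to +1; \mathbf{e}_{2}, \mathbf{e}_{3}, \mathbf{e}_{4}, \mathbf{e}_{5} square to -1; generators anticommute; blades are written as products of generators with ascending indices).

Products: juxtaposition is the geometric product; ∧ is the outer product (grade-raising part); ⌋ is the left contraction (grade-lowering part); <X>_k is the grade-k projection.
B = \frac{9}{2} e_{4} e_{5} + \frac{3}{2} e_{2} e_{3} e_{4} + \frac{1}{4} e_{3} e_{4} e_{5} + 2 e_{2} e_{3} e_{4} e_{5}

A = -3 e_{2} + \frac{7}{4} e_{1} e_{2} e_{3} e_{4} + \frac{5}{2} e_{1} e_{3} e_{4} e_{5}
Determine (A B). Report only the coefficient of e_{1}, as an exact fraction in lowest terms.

step 1: \frac{13}{4} e_{1} - 5 e_{1} e_{2} - \frac{45}{4} e_{1} e_{3} + \frac{7}{2} e_{1} e_{5} + \frac{9}{2} e_{3} e_{4} + \frac{53}{16} e_{1} e_{2} e_{5} - \frac{27}{2} e_{2} e_{4} e_{5} + 6 e_{3} e_{4} e_{5} - \frac{63}{8} e_{1} e_{2} e_{3} e_{5} - \frac{3}{4} e_{2} e_{3} e_{4} e_{5}
Answer: \frac{13}{4}


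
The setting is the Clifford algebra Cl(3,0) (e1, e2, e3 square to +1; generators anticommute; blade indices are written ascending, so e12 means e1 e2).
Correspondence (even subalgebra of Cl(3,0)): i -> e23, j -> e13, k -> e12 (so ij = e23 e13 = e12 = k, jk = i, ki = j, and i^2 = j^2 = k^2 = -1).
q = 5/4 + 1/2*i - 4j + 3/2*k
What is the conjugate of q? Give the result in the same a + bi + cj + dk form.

In blades: q = 5/4 + 3/2*e12 - 4*e13 + 1/2*e23.
Quaternion conjugation is reversion on the even subalgebra: the scalar is fixed and every grade-2 blade flips sign, giving 5/4 - 3/2*e12 + 4*e13 - 1/2*e23; translating back:
Answer: 5/4 - 1/2*i + 4j - 3/2*k


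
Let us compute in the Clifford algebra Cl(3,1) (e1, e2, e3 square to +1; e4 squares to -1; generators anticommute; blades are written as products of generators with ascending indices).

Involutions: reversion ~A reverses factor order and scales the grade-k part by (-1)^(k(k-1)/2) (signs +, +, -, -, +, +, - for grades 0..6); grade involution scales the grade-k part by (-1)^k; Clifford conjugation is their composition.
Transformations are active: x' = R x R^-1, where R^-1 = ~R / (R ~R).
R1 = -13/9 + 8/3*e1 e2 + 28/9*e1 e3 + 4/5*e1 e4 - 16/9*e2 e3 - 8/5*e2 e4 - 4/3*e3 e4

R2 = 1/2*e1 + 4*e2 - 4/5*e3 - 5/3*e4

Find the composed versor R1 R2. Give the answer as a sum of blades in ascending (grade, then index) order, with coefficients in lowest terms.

Distribute over the terms of R2 (each basis-blade product reordered to ascending indices, repeated generators contracted through their squares):
R1 (1/2*e1) = -13/18*e1 - 4/3*e2 - 14/9*e3 - 2/5*e4 - 8/9*e1 e2 e3 - 4/5*e1 e2 e4 - 2/3*e1 e3 e4
R1 (4*e2) = 32/3*e1 - 52/9*e2 + 64/9*e3 + 32/5*e4 - 112/9*e1 e2 e3 - 16/5*e1 e2 e4 - 16/3*e2 e3 e4
R1 (-4/5*e3) = -112/45*e1 + 64/45*e2 + 52/45*e3 - 16/15*e4 - 32/15*e1 e2 e3 + 16/25*e1 e3 e4 - 32/25*e2 e3 e4
R1 (-5/3*e4) = 4/3*e1 - 8/3*e2 - 20/9*e3 + 65/27*e4 - 40/9*e1 e2 e4 - 140/27*e1 e3 e4 + 80/27*e2 e3 e4
Summing the partial products and collecting blades:
Answer: 791/90*e1 - 376/45*e2 + 202/45*e3 + 991/135*e4 - 232/15*e1 e2 e3 - 76/9*e1 e2 e4 - 3518/675*e1 e3 e4 - 2464/675*e2 e3 e4


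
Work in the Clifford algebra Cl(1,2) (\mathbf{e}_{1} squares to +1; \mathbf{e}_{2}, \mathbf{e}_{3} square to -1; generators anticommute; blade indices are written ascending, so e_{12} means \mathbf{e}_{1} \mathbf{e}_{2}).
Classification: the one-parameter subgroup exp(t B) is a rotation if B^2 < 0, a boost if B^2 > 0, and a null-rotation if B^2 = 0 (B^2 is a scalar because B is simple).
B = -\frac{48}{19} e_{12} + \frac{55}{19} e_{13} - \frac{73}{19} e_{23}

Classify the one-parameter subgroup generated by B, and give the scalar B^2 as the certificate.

B^2 term by term: the squares give (-\frac{48}{19})^2*(e_{12})^2 + (\frac{55}{19})^2*(e_{13})^2 + (-\frac{73}{19})^2*(e_{23})^2 = \frac{2304}{361}*(+1) + \frac{3025}{361}*(+1) + \frac{5329}{361}*(-1) = 0 (each basis 2-blade squares to minus the product of its generators' squares); cross terms between blades sharing an index anticommute and cancel. So B^2 = 0.
Answer: null-rotation, certificate B^2 = 0. The scalar 0 is the complete invariant here: its sign names the subgroup type.


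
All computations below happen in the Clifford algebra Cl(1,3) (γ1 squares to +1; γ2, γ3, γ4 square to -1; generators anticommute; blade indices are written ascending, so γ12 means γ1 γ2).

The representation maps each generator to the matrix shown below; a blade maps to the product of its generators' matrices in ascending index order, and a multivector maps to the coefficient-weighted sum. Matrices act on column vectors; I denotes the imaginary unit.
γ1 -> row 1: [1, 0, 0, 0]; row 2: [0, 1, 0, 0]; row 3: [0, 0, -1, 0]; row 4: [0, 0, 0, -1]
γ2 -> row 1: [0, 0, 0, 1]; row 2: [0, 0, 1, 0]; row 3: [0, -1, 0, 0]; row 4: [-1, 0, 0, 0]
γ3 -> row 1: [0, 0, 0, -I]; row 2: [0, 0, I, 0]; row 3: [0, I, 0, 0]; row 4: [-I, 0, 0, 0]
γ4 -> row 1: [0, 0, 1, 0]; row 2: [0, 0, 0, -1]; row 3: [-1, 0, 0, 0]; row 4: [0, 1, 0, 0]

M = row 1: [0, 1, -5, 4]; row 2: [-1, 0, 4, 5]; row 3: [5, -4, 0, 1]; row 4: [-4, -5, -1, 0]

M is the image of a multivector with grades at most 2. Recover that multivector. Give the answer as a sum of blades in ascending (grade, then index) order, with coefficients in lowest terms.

Method: the blade images are trace-orthogonal — tr(rho(e_A) rho(e_B)^-1) = 4 if A = B and 0 otherwise — and rho(e_A)^-1 = (e_A)^2 * rho(e_A) with (e_A)^2 = +1 or -1, so the coefficient of e_A in the preimage is (e_A)^2 * tr(M rho(e_A))/4.
Nonzero projections over blades of grade <= 2: γ2: (γ2)^2 = -1, tr(M rho(γ2)) = -16, coefficient 4; γ4: (γ4)^2 = -1, tr(M rho(γ4)) = 20, coefficient -5; γ24: (γ24)^2 = -1, tr(M rho(γ24)) = -4, coefficient 1. Every other blade of grade <= 2 projects to 0.
Answer: 4*γ2 - 5*γ4 + γ24


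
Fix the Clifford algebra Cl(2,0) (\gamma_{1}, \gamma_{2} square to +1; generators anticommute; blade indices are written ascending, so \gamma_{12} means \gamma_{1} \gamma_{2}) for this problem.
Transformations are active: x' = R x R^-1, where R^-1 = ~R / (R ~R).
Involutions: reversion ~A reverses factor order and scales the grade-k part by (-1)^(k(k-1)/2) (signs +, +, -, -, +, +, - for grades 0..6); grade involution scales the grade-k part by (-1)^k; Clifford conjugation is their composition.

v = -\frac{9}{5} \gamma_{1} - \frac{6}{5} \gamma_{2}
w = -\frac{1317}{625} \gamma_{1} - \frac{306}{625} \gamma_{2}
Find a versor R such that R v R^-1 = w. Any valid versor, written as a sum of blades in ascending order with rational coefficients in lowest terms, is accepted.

Construction: equal norms (both \frac{117}{25}) license R = v + w = -\frac{2442}{625} \gamma_{1} - \frac{1056}{625} \gamma_{2} — nothing changes along that direction, while (v - w)/2 changes sign, so v maps onto w.
Answer: -\frac{2442}{625} \gamma_{1} - \frac{1056}{625} \gamma_{2}


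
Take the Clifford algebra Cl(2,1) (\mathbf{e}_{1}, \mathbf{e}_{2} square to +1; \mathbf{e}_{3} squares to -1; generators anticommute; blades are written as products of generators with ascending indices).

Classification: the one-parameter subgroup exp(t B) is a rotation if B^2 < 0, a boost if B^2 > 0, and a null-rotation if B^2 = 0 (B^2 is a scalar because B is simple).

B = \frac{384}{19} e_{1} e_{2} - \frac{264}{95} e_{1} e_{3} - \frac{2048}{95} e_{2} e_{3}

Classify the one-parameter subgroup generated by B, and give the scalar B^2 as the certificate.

B^2 term by term: the squares give (\frac{384}{19})^2*(e_{1} e_{2})^2 + (-\frac{264}{95})^2*(e_{1} e_{3})^2 + (-\frac{2048}{95})^2*(e_{2} e_{3})^2 = \frac{147456}{361}*(-1) + \frac{69696}{9025}*(+1) + \frac{4194304}{9025}*(+1) = 64 (each basis 2-blade squares to minus the product of its generators' squares); cross terms between blades sharing an index anticommute and cancel. So B^2 = 64.
Answer: boost, certificate B^2 = 64. Check the certificate: B^2 = 64, and that sign is decisive whatever form B takes.


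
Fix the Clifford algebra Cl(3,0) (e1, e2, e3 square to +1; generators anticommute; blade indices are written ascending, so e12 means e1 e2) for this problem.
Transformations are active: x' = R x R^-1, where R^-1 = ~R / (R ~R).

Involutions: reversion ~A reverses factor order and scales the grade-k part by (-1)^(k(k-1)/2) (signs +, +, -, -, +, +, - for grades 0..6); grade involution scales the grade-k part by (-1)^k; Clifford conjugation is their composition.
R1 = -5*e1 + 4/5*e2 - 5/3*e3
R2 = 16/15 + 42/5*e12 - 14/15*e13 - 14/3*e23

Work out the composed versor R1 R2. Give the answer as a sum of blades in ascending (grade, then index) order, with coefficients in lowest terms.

Distribute over the terms of R1 (each basis-blade product reordered to ascending indices, repeated generators contracted through their squares):
(-5*e1) R2 = -16/3*e1 - 42*e2 + 14/3*e3 + 70/3*e123
(4/5*e2) R2 = -168/25*e1 + 64/75*e2 - 56/15*e3 + 56/75*e123
(-5/3*e3) R2 = -14/9*e1 - 70/9*e2 - 16/9*e3 - 14*e123
Summing the partial products and collecting blades:
Answer: -3062/225*e1 - 11008/225*e2 - 38/45*e3 + 252/25*e123


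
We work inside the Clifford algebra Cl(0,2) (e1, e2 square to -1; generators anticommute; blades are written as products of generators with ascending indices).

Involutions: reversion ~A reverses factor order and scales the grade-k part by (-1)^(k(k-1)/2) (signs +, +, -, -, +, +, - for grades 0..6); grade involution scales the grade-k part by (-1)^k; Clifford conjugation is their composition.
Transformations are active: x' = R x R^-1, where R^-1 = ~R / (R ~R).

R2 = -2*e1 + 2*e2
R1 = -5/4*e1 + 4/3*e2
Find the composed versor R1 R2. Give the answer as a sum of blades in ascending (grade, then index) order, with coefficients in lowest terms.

Distribute over the terms of R1 (each basis-blade product reordered to ascending indices, repeated generators contracted through their squares):
(-5/4*e1) R2 = -5/2 - 5/2*e1 e2
(4/3*e2) R2 = -8/3 + 8/3*e1 e2
Summing the partial products and collecting blades:
Answer: -31/6 + 1/6*e1 e2


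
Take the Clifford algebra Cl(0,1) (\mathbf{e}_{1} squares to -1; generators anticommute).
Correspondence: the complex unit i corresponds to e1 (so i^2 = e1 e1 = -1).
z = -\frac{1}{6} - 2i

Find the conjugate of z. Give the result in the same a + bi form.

In blades: z = -\frac{1}{6} - 2 e_{1}.
Conjugation here is Clifford conjugation: the scalar is fixed and the grade-1 and grade-2 blades all flip sign, giving -\frac{1}{6} + 2 e_{1}; translating back:
Answer: -\frac{1}{6} + 2i


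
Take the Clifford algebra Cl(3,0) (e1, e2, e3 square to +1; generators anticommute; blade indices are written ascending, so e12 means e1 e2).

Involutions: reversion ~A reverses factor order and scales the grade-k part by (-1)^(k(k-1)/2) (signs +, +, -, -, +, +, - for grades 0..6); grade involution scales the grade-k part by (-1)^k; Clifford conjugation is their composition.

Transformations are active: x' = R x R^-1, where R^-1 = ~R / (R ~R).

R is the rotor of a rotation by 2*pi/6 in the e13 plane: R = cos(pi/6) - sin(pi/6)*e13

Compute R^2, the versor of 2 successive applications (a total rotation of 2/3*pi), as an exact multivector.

The rotor phase is half the rotation angle and phases add under composition, so 2 steps in the e13 plane accumulate phase 2*(pi/6) = pi/3: R^2 = cos(pi/3) - sin(pi/3)*e13.
cos(pi/3) = 1/2 and sin(pi/3) = sqrt(3)/2, so R^2 = 1/2 - sqrt(3)/2*e13. The net rotation is 2/3*pi; the rotor keeps the half-angle phase exactly.
Answer: 1/2 - sqrt(3)/2*e13


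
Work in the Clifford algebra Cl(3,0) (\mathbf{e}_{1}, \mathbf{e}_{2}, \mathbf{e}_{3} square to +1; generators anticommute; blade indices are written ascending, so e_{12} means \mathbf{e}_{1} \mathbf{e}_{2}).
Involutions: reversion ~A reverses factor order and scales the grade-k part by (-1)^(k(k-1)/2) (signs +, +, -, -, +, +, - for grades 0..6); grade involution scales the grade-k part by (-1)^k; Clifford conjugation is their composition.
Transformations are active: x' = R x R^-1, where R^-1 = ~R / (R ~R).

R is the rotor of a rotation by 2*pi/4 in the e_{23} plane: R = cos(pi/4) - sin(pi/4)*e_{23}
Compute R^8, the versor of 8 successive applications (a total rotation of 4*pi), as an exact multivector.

Rotor phase runs at HALF the rotation angle; powers of one rotor simply add phase, so after 8 steps in e_{23} the phase is 8*pi/4 = 2 \pi and R^8 = cos(2 \pi) - sin(2 \pi)*e_{23}.
cos(2 \pi) = 1 and sin(2 \pi) = 0, so R^8 = 1. The total rotation 4*pi is 2 full turns, so every vector returns to itself, yet the rotor is +1, back on the identity sheet (an even number of 2*pi turns).
Answer: 1


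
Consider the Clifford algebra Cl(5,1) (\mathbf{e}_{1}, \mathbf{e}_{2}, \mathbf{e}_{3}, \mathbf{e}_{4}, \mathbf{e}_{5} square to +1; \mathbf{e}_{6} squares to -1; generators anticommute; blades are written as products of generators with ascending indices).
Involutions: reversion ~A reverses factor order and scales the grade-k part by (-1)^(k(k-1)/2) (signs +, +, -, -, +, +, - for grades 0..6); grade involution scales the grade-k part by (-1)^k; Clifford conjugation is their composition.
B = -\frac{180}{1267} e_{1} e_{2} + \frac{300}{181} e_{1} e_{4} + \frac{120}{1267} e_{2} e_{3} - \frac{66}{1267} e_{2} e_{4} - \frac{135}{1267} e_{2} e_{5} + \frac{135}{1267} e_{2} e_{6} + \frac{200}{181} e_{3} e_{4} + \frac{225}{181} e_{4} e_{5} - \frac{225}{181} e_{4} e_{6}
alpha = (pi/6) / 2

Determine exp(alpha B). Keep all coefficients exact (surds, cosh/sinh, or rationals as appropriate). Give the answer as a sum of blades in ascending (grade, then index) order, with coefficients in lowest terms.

B^2 term by term: the squares give (-\frac{180}{1267})^2*(e_{1} e_{2})^2 + (\frac{300}{181})^2*(e_{1} e_{4})^2 + (\frac{120}{1267})^2*(e_{2} e_{3})^2 + (-\frac{66}{1267})^2*(e_{2} e_{4})^2 + (-\frac{135}{1267})^2*(e_{2} e_{5})^2 + (\frac{135}{1267})^2*(e_{2} e_{6})^2 + (\frac{200}{181})^2*(e_{3} e_{4})^2 + (\frac{225}{181})^2*(e_{4} e_{5})^2 + (-\frac{225}{181})^2*(e_{4} e_{6})^2 = \frac{32400}{1605289}*(-1) + \frac{90000}{32761}*(-1) + \frac{14400}{1605289}*(-1) + \frac{4356}{1605289}*(-1) + \frac{18225}{1605289}*(-1) + \frac{18225}{1605289}*(+1) + \frac{40000}{32761}*(-1) + \frac{50625}{32761}*(-1) + \frac{50625}{32761}*(+1) = -4 (each basis 2-blade squares to minus the product of its generators' squares); cross terms between blades sharing an index anticommute and cancel; the commuting (index-disjoint) pairs give grade-4 terms 2*c*c'*(blade product), which cancel blade by blade — e_{1} e_{2} e_{3} e_{4}: -\frac{72000}{229327} + \frac{72000}{229327} = 0; e_{1} e_{2} e_{4} e_{5}: -\frac{81000}{229327} + \frac{81000}{229327} = 0; e_{1} e_{2} e_{4} e_{6}: \frac{81000}{229327} - \frac{81000}{229327} = 0; e_{2} e_{3} e_{4} e_{5}: \frac{54000}{229327} - \frac{54000}{229327} = 0; e_{2} e_{3} e_{4} e_{6}: -\frac{54000}{229327} + \frac{54000}{229327} = 0; e_{2} e_{4} e_{5} e_{6}: -\frac{60750}{229327} + \frac{60750}{229327} = 0 — confirming B is simple. So B^2 = -4.
B^2 = -4 — a negative square means the series sums to a rotation: l = 2, alpha*l = \frac{\pi}{6}, so exp(alpha B) = cos(\frac{\pi}{6}) + (sin(\frac{\pi}{6})/2)*B = \frac{\sqrt{3}}{2} + (\frac{1}{4})*B.
Answer: \frac{\sqrt{3}}{2} - \frac{45}{1267} e_{1} e_{2} + \frac{75}{181} e_{1} e_{4} + \frac{30}{1267} e_{2} e_{3} - \frac{33}{2534} e_{2} e_{4} - \frac{135}{5068} e_{2} e_{5} + \frac{135}{5068} e_{2} e_{6} + \frac{50}{181} e_{3} e_{4} + \frac{225}{724} e_{4} e_{5} - \frac{225}{724} e_{4} e_{6}


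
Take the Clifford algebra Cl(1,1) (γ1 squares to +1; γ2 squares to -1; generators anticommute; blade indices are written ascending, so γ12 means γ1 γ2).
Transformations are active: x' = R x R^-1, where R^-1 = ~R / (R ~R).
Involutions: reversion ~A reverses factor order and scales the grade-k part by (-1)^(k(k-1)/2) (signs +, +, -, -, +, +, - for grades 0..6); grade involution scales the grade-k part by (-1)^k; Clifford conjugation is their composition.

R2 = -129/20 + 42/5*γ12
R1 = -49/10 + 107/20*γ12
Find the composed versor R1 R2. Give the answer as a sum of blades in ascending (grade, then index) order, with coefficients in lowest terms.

Distribute over the terms of R1 (each basis-blade product reordered to ascending indices, repeated generators contracted through their squares):
(-49/10) R2 = 6321/200 - 1029/25*γ12
(107/20*γ12) R2 = 2247/50 - 13803/400*γ12
Summing the partial products and collecting blades:
Answer: 15309/200 - 30267/400*γ12


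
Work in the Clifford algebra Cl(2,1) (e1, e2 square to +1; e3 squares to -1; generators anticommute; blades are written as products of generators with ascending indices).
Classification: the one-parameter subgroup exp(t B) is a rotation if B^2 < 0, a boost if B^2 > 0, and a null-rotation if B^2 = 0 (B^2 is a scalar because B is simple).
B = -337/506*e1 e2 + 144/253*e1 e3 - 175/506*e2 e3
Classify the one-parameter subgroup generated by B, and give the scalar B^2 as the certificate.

B^2 term by term: the squares give (-337/506)^2*(e1 e2)^2 + (144/253)^2*(e1 e3)^2 + (-175/506)^2*(e2 e3)^2 = 113569/256036*(-1) + 20736/64009*(+1) + 30625/256036*(+1) = 0 (each basis 2-blade squares to minus the product of its generators' squares); cross terms between blades sharing an index anticommute and cancel. So B^2 = 0.
Answer: null-rotation, certificate B^2 = 0. B^2 = 0 is basis-independent, so its sign is the whole story.


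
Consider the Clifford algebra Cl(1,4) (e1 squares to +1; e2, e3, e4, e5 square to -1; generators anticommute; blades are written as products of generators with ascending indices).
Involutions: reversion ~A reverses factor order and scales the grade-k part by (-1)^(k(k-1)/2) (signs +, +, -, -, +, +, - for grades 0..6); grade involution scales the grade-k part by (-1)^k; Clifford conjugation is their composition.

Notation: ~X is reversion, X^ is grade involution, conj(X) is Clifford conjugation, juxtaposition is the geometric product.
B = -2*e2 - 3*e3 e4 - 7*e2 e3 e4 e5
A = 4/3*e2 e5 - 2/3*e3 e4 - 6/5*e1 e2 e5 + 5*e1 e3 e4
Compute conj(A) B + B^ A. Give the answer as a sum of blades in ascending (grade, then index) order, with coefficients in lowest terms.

first term: 2 + 15*e1 + 8/3*e5 + 12/5*e1 e5 + 14/3*e2 e5 - 28/3*e3 e4 + 35*e1 e2 e5 - 42/5*e1 e3 e4 - 4/3*e2 e3 e4 - 10*e1 e2 e3 e4 + 4*e2 e3 e4 e5 + 18/5*e1 e2 e3 e4 e5
second term: -2 + 15*e1 - 8/3*e5 - 12/5*e1 e5 - 14/3*e2 e5 + 28/3*e3 e4 + 35*e1 e2 e5 - 42/5*e1 e3 e4 - 4/3*e2 e3 e4 - 10*e1 e2 e3 e4 - 4*e2 e3 e4 e5 + 18/5*e1 e2 e3 e4 e5
Answer: 30*e1 + 70*e1 e2 e5 - 84/5*e1 e3 e4 - 8/3*e2 e3 e4 - 20*e1 e2 e3 e4 + 36/5*e1 e2 e3 e4 e5


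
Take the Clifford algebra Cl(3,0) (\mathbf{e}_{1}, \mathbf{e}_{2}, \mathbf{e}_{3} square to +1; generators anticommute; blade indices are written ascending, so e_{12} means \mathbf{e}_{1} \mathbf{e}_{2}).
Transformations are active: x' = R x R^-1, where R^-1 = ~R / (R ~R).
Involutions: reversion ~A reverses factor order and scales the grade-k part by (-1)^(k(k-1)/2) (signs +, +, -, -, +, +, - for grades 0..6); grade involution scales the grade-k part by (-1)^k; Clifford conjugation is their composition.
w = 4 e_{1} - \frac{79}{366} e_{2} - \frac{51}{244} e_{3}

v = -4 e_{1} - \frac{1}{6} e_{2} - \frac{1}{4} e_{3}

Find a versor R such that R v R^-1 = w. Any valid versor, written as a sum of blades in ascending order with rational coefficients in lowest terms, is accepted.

Here q(v) = q(w) = \frac{2317}{144}; the classical choice R = v + w = -\frac{70}{183} e_{2} - \frac{28}{61} e_{3} then realises v -> w under the sandwich.
Answer: -\frac{70}{183} e_{2} - \frac{28}{61} e_{3}


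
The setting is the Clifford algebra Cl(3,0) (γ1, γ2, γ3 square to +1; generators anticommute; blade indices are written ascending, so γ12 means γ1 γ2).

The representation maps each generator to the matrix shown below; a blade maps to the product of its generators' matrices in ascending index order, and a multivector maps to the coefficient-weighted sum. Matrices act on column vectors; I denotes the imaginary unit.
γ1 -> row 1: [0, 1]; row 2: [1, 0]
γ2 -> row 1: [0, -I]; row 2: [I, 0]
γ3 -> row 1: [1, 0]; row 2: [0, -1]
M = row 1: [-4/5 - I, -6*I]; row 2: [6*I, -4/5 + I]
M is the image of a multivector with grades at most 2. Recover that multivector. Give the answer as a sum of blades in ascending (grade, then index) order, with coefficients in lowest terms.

Method: 1, rho(γ1), rho(γ2), rho(γ3) form a trace-orthogonal basis of the 2x2 complex matrices (tr(X Y) = 2 if X = Y, else 0), so M = m0*1 + m1*rho(γ1) + m2*rho(γ2) + m3*rho(γ3) with m0 = tr(M)/2 = -4/5, m1 = tr(M rho(γ1))/2 = 0, m2 = tr(M rho(γ2))/2 = 6, m3 = tr(M rho(γ3))/2 = -I.
Multiplying table entries, the bivector images are rho(γ12) = I*rho(γ3), rho(γ13) = -I*rho(γ2), rho(γ23) = I*rho(γ1); with real blade coefficients the real parts of m0..m3 are the coefficients of 1, γ1, γ2, γ3 and the imaginary parts give the bivectors (γ23: Im m1, γ13: -Im m2, γ12: Im m3).
Answer: -4/5 + 6*γ2 - γ12


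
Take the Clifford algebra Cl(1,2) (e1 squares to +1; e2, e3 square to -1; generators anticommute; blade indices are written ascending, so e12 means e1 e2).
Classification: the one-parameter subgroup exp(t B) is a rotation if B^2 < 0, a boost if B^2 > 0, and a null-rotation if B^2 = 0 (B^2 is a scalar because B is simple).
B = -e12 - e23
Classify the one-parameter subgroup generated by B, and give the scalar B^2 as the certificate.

B^2 term by term: the squares give (-1)^2*(e12)^2 + (-1)^2*(e23)^2 = 1*(+1) + 1*(-1) = 0 (each basis 2-blade squares to minus the product of its generators' squares); cross terms between blades sharing an index anticommute and cancel. So B^2 = 0.
Answer: null-rotation, certificate B^2 = 0. Because 0 is invariant under every versor sandwich, the classification follows from its sign alone.


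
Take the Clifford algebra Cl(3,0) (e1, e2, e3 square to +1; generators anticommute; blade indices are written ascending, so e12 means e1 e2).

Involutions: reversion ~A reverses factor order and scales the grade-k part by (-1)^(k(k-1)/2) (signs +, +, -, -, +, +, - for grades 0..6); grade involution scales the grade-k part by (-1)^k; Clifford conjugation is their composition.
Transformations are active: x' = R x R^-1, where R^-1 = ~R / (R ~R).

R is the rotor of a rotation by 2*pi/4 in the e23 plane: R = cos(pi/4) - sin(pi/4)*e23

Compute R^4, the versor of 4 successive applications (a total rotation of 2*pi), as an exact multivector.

Half-angle bookkeeping: 4 applications in e23 add up to rotor phase 4*pi/4 = pi, so R^4 = cos(pi) - sin(pi)*e23.
cos(pi) = -1 and sin(pi) = 0, so R^4 = -1. The total rotation 2*pi is 1 full turn, so every vector returns to itself, yet the rotor is -1, on the OTHER sheet of the double cover (an odd number of 2*pi turns).
Answer: -1


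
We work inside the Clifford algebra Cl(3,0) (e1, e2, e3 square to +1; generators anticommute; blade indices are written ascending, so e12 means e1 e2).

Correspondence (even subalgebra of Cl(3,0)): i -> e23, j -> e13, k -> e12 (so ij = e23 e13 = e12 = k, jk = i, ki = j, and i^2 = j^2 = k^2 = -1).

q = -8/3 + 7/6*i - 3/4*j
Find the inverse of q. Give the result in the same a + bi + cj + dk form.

In blades: q = -8/3 - 3/4*e13 + 7/6*e23.
With qbar = -8/3 + 3/4*e13 - 7/6*e23 (scalar fixed, mapped units negated), q qbar = 1301/144 (the sum of squared coefficients), so q^-1 = qbar / (1301/144) = -384/1301 + 108/1301*e13 - 168/1301*e23; translating back:
Answer: -384/1301 - 168/1301*i + 108/1301*j
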